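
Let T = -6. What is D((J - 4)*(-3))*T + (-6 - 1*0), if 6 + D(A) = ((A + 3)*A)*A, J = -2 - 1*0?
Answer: -40794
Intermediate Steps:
J = -2 (J = -2 + 0 = -2)
D(A) = -6 + A²*(3 + A) (D(A) = -6 + ((A + 3)*A)*A = -6 + ((3 + A)*A)*A = -6 + (A*(3 + A))*A = -6 + A²*(3 + A))
D((J - 4)*(-3))*T + (-6 - 1*0) = (-6 + ((-2 - 4)*(-3))³ + 3*((-2 - 4)*(-3))²)*(-6) + (-6 - 1*0) = (-6 + (-6*(-3))³ + 3*(-6*(-3))²)*(-6) + (-6 + 0) = (-6 + 18³ + 3*18²)*(-6) - 6 = (-6 + 5832 + 3*324)*(-6) - 6 = (-6 + 5832 + 972)*(-6) - 6 = 6798*(-6) - 6 = -40788 - 6 = -40794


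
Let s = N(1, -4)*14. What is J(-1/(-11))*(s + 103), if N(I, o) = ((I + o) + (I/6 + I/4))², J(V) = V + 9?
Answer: 353575/198 ≈ 1785.7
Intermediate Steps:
J(V) = 9 + V
N(I, o) = (o + 17*I/12)² (N(I, o) = ((I + o) + (I*(⅙) + I*(¼)))² = ((I + o) + (I/6 + I/4))² = ((I + o) + 5*I/12)² = (o + 17*I/12)²)
s = 6727/72 (s = ((12*(-4) + 17*1)²/144)*14 = ((-48 + 17)²/144)*14 = ((1/144)*(-31)²)*14 = ((1/144)*961)*14 = (961/144)*14 = 6727/72 ≈ 93.431)
J(-1/(-11))*(s + 103) = (9 - 1/(-11))*(6727/72 + 103) = (9 - 1*(-1/11))*(14143/72) = (9 + 1/11)*(14143/72) = (100/11)*(14143/72) = 353575/198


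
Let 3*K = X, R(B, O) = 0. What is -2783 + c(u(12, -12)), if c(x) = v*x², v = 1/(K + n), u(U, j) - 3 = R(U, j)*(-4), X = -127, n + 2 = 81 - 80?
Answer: -361817/130 ≈ -2783.2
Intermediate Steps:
n = -1 (n = -2 + (81 - 80) = -2 + 1 = -1)
K = -127/3 (K = (⅓)*(-127) = -127/3 ≈ -42.333)
u(U, j) = 3 (u(U, j) = 3 + 0*(-4) = 3 + 0 = 3)
v = -3/130 (v = 1/(-127/3 - 1) = 1/(-130/3) = -3/130 ≈ -0.023077)
c(x) = -3*x²/130
-2783 + c(u(12, -12)) = -2783 - 3/130*3² = -2783 - 3/130*9 = -2783 - 27/130 = -361817/130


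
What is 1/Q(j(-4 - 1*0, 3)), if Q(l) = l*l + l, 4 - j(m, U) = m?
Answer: 1/72 ≈ 0.013889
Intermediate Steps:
j(m, U) = 4 - m
Q(l) = l + l**2 (Q(l) = l**2 + l = l + l**2)
1/Q(j(-4 - 1*0, 3)) = 1/((4 - (-4 - 1*0))*(1 + (4 - (-4 - 1*0)))) = 1/((4 - (-4 + 0))*(1 + (4 - (-4 + 0)))) = 1/((4 - 1*(-4))*(1 + (4 - 1*(-4)))) = 1/((4 + 4)*(1 + (4 + 4))) = 1/(8*(1 + 8)) = 1/(8*9) = 1/72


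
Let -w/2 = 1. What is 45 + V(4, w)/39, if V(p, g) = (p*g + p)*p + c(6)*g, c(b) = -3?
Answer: 1745/39 ≈ 44.744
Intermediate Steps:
w = -2 (w = -2*1 = -2)
V(p, g) = -3*g + p*(p + g*p) (V(p, g) = (p*g + p)*p - 3*g = (g*p + p)*p - 3*g = (p + g*p)*p - 3*g = p*(p + g*p) - 3*g = -3*g + p*(p + g*p))
45 + V(4, w)/39 = 45 + (4² - 3*(-2) - 2*4²)/39 = 45 + (16 + 6 - 2*16)/39 = 45 + (16 + 6 - 32)/39 = 45 + (1/39)*(-10) = 45 - 10/39 = 1745/39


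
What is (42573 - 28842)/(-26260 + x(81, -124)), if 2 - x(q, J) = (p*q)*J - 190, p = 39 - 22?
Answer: 13731/144680 ≈ 0.094906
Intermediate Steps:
p = 17
x(q, J) = 192 - 17*J*q (x(q, J) = 2 - ((17*q)*J - 190) = 2 - (17*J*q - 190) = 2 - (-190 + 17*J*q) = 2 + (190 - 17*J*q) = 192 - 17*J*q)
(42573 - 28842)/(-26260 + x(81, -124)) = (42573 - 28842)/(-26260 + (192 - 17*(-124)*81)) = 13731/(-26260 + (192 + 170748)) = 13731/(-26260 + 170940) = 13731/144680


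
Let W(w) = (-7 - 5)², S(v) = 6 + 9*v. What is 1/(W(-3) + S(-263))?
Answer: -1/2217 ≈ -0.00045106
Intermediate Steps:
W(w) = 144 (W(w) = (-12)² = 144)
1/(W(-3) + S(-263)) = 1/(144 + (6 + 9*(-263))) = 1/(144 + (6 - 2367)) = 1/(144 - 2361) = 1/(-2217) = -1/2217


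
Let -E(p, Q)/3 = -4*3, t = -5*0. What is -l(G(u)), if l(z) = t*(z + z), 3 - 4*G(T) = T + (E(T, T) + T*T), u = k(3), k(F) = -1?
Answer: 0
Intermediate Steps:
t = 0
u = -1
E(p, Q) = 36 (E(p, Q) = -(-12)*3 = -3*(-12) = 36)
G(T) = -33/4 - T/4 - T²/4 (G(T) = ¾ - (T + (36 + T*T))/4 = ¾ - (T + (36 + T²))/4 = ¾ - (36 + T + T²)/4 = ¾ + (-9 - T/4 - T²/4) = -33/4 - T/4 - T²/4)
l(z) = 0 (l(z) = 0*(z + z) = 0*(2*z) = 0)
-l(G(u)) = -1*0 = 0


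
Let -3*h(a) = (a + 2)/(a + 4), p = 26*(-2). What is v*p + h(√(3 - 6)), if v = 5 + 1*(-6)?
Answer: 2953/57 - 2*I*√3/57 ≈ 51.807 - 0.060774*I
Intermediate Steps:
v = -1 (v = 5 - 6 = -1)
p = -52
h(a) = -(2 + a)/(3*(4 + a)) (h(a) = -(a + 2)/(3*(a + 4)) = -(2 + a)/(3*(4 + a)))
v*p + h(√(3 - 6)) = -1*(-52) + (-2 - √(3 - 6))/(3*(4 + √(3 - 6))) = 52 + (-2 - √(-3))/(3*(4 + √(-3))) = 52 + (-2 - I*√3)/(3*(4 + I*√3))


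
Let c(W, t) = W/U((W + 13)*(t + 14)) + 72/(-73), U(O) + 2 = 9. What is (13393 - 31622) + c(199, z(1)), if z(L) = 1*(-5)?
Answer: -9300996/511 ≈ -18202.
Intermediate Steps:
z(L) = -5
U(O) = 7 (U(O) = -2 + 9 = 7)
c(W, t) = -72/73 + W/7 (c(W, t) = W/7 + 72/(-73) = W*(⅐) + 72*(-1/73) = W/7 - 72/73 = -72/73 + W/7)
(13393 - 31622) + c(199, z(1)) = (13393 - 31622) + (-72/73 + (⅐)*199) = -18229 + (-72/73 + 199/7) = -18229 + 14023/511 = -9300996/511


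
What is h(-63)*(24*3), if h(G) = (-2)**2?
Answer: 288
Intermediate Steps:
h(G) = 4
h(-63)*(24*3) = 4*(24*3) = 4*72 = 288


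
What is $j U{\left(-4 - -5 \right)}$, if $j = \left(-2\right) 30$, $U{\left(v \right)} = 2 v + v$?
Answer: $-180$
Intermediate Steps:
$U{\left(v \right)} = 3 v$
$j = -60$
$j U{\left(-4 - -5 \right)} = - 60 \cdot 3 \left(-4 - -5\right) = - 60 \cdot 3 \left(-4 + 5\right) = - 60 \cdot 3 \cdot 1 = \left(-60\right) 3 = -180$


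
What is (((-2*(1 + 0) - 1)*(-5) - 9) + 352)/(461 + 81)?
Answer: 179/271 ≈ 0.66052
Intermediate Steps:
(((-2*(1 + 0) - 1)*(-5) - 9) + 352)/(461 + 81) = (((-2*1 - 1)*(-5) - 9) + 352)/542 = (((-2 - 1)*(-5) - 9) + 352)*(1/542) = ((-3*(-5) - 9) + 352)*(1/542) = ((15 - 9) + 352)*(1/542) = (6 + 352)*(1/542) = 358*(1/542) = 179/271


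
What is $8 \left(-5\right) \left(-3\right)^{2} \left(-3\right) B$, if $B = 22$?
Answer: $23760$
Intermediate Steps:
$8 \left(-5\right) \left(-3\right)^{2} \left(-3\right) B = 8 \left(-5\right) \left(-3\right)^{2} \left(-3\right) 22 = - 40 \cdot 9 \left(-3\right) 22 = \left(-40\right) \left(-27\right) 22 = 1080 \cdot 22 = 23760$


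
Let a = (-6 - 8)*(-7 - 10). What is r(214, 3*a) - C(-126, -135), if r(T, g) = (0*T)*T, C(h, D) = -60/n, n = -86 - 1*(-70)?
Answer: -15/4 ≈ -3.7500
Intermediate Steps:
a = 238 (a = -14*(-17) = 238)
n = -16 (n = -86 + 70 = -16)
C(h, D) = 15/4 (C(h, D) = -60/(-16) = -60*(-1/16) = 15/4)
r(T, g) = 0 (r(T, g) = 0*T = 0)
r(214, 3*a) - C(-126, -135) = 0 - 1*15/4 = 0 - 15/4 = -15/4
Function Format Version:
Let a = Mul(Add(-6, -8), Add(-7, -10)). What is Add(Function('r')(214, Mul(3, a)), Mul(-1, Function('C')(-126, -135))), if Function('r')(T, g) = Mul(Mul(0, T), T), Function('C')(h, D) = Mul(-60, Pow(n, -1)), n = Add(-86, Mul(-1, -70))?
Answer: Rational(-15, 4) ≈ -3.7500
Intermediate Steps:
a = 238 (a = Mul(-14, -17) = 238)
n = -16 (n = Add(-86, 70) = -16)
Function('C')(h, D) = Rational(15, 4) (Function('C')(h, D) = Mul(-60, Pow(-16, -1)) = Mul(-60, Rational(-1, 16)) = Rational(15, 4))
Function('r')(T, g) = 0 (Function('r')(T, g) = Mul(0, T) = 0)
Add(Function('r')(214, Mul(3, a)), Mul(-1, Function('C')(-126, -135))) = Add(0, Mul(-1, Rational(15, 4))) = Add(0, Rational(-15, 4)) = Rational(-15, 4)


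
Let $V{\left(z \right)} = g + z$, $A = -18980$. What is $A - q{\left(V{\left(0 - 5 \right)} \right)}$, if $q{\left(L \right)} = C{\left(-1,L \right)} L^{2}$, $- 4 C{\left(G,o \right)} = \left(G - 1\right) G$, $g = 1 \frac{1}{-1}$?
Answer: $-18962$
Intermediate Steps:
$g = -1$ ($g = 1 \left(-1\right) = -1$)
$C{\left(G,o \right)} = - \frac{G \left(-1 + G\right)}{4}$ ($C{\left(G,o \right)} = - \frac{\left(G - 1\right) G}{4} = - \frac{\left(-1 + G\right) G}{4} = - \frac{G \left(-1 + G\right)}{4}$)
$V{\left(z \right)} = -1 + z$
$q{\left(L \right)} = - \frac{L^{2}}{2}$ ($q{\left(L \right)} = \frac{1}{4} \left(-1\right) \left(1 - -1\right) L^{2} = \frac{1}{4} \left(-1\right) \left(1 + 1\right) L^{2} = \frac{1}{4} \left(-1\right) 2 L^{2} = - \frac{L^{2}}{2}$)
$A - q{\left(V{\left(0 - 5 \right)} \right)} = -18980 - - \frac{\left(-1 + \left(0 - 5\right)\right)^{2}}{2} = -18980 - - \frac{\left(-1 - 5\right)^{2}}{2} = -18980 - - \frac{\left(-6\right)^{2}}{2} = -18980 - \left(- \frac{1}{2}\right) 36 = -18980 - -18 = -18980 + 18 = -18962$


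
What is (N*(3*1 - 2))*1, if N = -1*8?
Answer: -8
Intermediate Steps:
N = -8
(N*(3*1 - 2))*1 = -8*(3*1 - 2)*1 = -8*(3 - 2)*1 = -8*1*1 = -8*1 = -8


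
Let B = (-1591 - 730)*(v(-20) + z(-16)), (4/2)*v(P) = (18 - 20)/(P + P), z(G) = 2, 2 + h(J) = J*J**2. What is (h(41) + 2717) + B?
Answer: 2677439/40 ≈ 66936.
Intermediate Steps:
h(J) = -2 + J**3 (h(J) = -2 + J*J**2 = -2 + J**3)
v(P) = -1/(2*P) (v(P) = ((18 - 20)/(P + P))/2 = (-2*1/(2*P))/2 = (-1/P)/2 = -1/(2*P))
B = -188001/40 (B = (-1591 - 730)*(-1/2/(-20) + 2) = -2321*(-1/2*(-1/20) + 2) = -2321*(1/40 + 2) = -2321*81/40 = -188001/40 ≈ -4700.0)
(h(41) + 2717) + B = ((-2 + 41**3) + 2717) - 188001/40 = ((-2 + 68921) + 2717) - 188001/40 = (68919 + 2717) - 188001/40 = 71636 - 188001/40 = 2677439/40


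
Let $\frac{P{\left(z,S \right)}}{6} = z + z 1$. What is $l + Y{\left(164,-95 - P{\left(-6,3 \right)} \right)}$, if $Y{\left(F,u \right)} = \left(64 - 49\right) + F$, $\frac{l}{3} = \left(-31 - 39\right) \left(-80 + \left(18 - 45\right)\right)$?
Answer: $22649$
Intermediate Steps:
$P{\left(z,S \right)} = 12 z$ ($P{\left(z,S \right)} = 6 \left(z + z 1\right) = 6 \left(z + z\right) = 6 \cdot 2 z = 12 z$)
$l = 22470$ ($l = 3 \left(-31 - 39\right) \left(-80 + \left(18 - 45\right)\right) = 3 \left(- 70 \left(-80 + \left(18 - 45\right)\right)\right) = 3 \left(- 70 \left(-80 - 27\right)\right) = 3 \left(\left(-70\right) \left(-107\right)\right) = 3 \cdot 7490 = 22470$)
$Y{\left(F,u \right)} = 15 + F$
$l + Y{\left(164,-95 - P{\left(-6,3 \right)} \right)} = 22470 + \left(15 + 164\right) = 22470 + 179 = 22649$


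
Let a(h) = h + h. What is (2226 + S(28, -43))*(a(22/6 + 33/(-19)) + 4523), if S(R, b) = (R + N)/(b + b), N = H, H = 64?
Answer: 24686341832/2451 ≈ 1.0072e+7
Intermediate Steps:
N = 64
a(h) = 2*h
S(R, b) = (64 + R)/(2*b) (S(R, b) = (R + 64)/(b + b) = (64 + R)/((2*b)) = (64 + R)*(1/(2*b)) = (64 + R)/(2*b))
(2226 + S(28, -43))*(a(22/6 + 33/(-19)) + 4523) = (2226 + (½)*(64 + 28)/(-43))*(2*(22/6 + 33/(-19)) + 4523) = (2226 + (½)*(-1/43)*92)*(2*(22*(⅙) + 33*(-1/19)) + 4523) = (2226 - 46/43)*(2*(11/3 - 33/19) + 4523) = 95672*(2*(110/57) + 4523)/43 = 95672*(220/57 + 4523)/43 = (95672/43)*(258031/57) = 24686341832/2451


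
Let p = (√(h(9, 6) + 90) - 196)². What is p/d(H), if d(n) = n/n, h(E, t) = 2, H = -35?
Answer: 38508 - 784*√23 ≈ 34748.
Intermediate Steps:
d(n) = 1
p = (-196 + 2*√23)² (p = (√(2 + 90) - 196)² = (√92 - 196)² = (2*√23 - 196)² = (-196 + 2*√23)² ≈ 34748.)
p/d(H) = (38508 - 784*√23)/1 = (38508 - 784*√23)*1 = 38508 - 784*√23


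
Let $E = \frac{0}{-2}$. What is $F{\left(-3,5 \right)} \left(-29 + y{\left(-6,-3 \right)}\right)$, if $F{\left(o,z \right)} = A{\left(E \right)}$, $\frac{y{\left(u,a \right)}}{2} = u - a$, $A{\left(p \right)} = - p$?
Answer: $0$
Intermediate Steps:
$E = 0$ ($E = 0 \left(- \frac{1}{2}\right) = 0$)
$y{\left(u,a \right)} = - 2 a + 2 u$ ($y{\left(u,a \right)} = 2 \left(u - a\right) = - 2 a + 2 u$)
$F{\left(o,z \right)} = 0$ ($F{\left(o,z \right)} = \left(-1\right) 0 = 0$)
$F{\left(-3,5 \right)} \left(-29 + y{\left(-6,-3 \right)}\right) = 0 \left(-29 + \left(\left(-2\right) \left(-3\right) + 2 \left(-6\right)\right)\right) = 0 \left(-29 + \left(6 - 12\right)\right) = 0 \left(-29 - 6\right) = 0 \left(-35\right) = 0$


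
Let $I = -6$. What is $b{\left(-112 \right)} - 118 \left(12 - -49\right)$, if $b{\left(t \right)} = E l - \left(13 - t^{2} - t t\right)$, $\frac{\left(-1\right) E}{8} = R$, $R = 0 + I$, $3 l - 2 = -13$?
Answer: $17701$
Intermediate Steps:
$l = - \frac{11}{3}$ ($l = \frac{2}{3} + \frac{1}{3} \left(-13\right) = \frac{2}{3} - \frac{13}{3} = - \frac{11}{3} \approx -3.6667$)
$R = -6$ ($R = 0 - 6 = -6$)
$E = 48$ ($E = \left(-8\right) \left(-6\right) = 48$)
$b{\left(t \right)} = -189 + 2 t^{2}$ ($b{\left(t \right)} = 48 \left(- \frac{11}{3}\right) - \left(13 - t^{2} - t t\right) = -176 + \left(\left(t^{2} + t^{2}\right) - 13\right) = -176 + \left(2 t^{2} - 13\right) = -176 + \left(-13 + 2 t^{2}\right) = -189 + 2 t^{2}$)
$b{\left(-112 \right)} - 118 \left(12 - -49\right) = \left(-189 + 2 \left(-112\right)^{2}\right) - 118 \left(12 - -49\right) = \left(-189 + 2 \cdot 12544\right) - 118 \left(12 + 49\right) = \left(-189 + 25088\right) - 118 \cdot 61 = 24899 - 7198 = 17701$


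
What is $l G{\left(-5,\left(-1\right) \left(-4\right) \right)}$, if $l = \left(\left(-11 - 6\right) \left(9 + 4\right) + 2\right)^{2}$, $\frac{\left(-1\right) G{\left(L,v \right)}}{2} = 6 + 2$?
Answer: $-767376$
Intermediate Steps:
$G{\left(L,v \right)} = -16$ ($G{\left(L,v \right)} = - 2 \left(6 + 2\right) = \left(-2\right) 8 = -16$)
$l = 47961$ ($l = \left(\left(-17\right) 13 + 2\right)^{2} = \left(-221 + 2\right)^{2} = \left(-219\right)^{2} = 47961$)
$l G{\left(-5,\left(-1\right) \left(-4\right) \right)} = 47961 \left(-16\right) = -767376$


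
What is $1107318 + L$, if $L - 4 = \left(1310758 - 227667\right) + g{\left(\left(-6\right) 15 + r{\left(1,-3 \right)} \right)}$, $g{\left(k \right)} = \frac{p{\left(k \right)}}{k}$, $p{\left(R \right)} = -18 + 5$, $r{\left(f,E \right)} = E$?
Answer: $\frac{203708422}{93} \approx 2.1904 \cdot 10^{6}$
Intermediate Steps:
$p{\left(R \right)} = -13$
$g{\left(k \right)} = - \frac{13}{k}$
$L = \frac{100727848}{93}$ ($L = 4 + \left(\left(1310758 - 227667\right) - \frac{13}{\left(-6\right) 15 - 3}\right) = 4 + \left(1083091 - \frac{13}{-90 - 3}\right) = 4 + \left(1083091 - \frac{13}{-93}\right) = 4 + \left(1083091 - - \frac{13}{93}\right) = 4 + \left(1083091 + \frac{13}{93}\right) = 4 + \frac{100727476}{93} = \frac{100727848}{93} \approx 1.0831 \cdot 10^{6}$)
$1107318 + L = 1107318 + \frac{100727848}{93} = \frac{203708422}{93}$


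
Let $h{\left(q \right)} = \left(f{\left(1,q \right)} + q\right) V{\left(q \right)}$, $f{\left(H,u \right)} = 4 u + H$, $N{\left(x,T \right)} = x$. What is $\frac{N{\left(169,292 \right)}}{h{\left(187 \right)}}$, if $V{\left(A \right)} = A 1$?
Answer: $\frac{13}{13464} \approx 0.00096554$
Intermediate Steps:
$V{\left(A \right)} = A$
$f{\left(H,u \right)} = H + 4 u$
$h{\left(q \right)} = q \left(1 + 5 q\right)$ ($h{\left(q \right)} = \left(\left(1 + 4 q\right) + q\right) q = \left(1 + 5 q\right) q = q \left(1 + 5 q\right)$)
$\frac{N{\left(169,292 \right)}}{h{\left(187 \right)}} = \frac{169}{187 \left(1 + 5 \cdot 187\right)} = \frac{169}{187 \left(1 + 935\right)} = \frac{169}{187 \cdot 936} = \frac{169}{175032} = 169 \cdot \frac{1}{175032} = \frac{13}{13464}$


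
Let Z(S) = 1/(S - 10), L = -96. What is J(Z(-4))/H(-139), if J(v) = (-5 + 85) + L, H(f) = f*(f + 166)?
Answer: 16/3753 ≈ 0.0042633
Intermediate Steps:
H(f) = f*(166 + f)
Z(S) = 1/(-10 + S)
J(v) = -16 (J(v) = (-5 + 85) - 96 = 80 - 96 = -16)
J(Z(-4))/H(-139) = -16*(-1/(139*(166 - 139))) = -16/((-139*27)) = -16/(-3753) = -16*(-1/3753) = 16/3753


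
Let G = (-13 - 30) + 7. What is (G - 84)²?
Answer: 14400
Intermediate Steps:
G = -36 (G = -43 + 7 = -36)
(G - 84)² = (-36 - 84)² = (-120)² = 14400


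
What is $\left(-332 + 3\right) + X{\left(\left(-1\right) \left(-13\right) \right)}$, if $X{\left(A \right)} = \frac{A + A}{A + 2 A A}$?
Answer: $- \frac{8881}{27} \approx -328.93$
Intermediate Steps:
$X{\left(A \right)} = \frac{2 A}{A + 2 A^{2}}$
$\left(-332 + 3\right) + X{\left(\left(-1\right) \left(-13\right) \right)} = \left(-332 + 3\right) + \frac{2}{1 + 2 \left(\left(-1\right) \left(-13\right)\right)} = -329 + \frac{2}{1 + 2 \cdot 13} = -329 + \frac{2}{1 + 26} = -329 + \frac{2}{27} = - \frac{8881}{27}$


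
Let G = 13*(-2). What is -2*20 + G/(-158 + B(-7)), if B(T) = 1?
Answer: -6254/157 ≈ -39.834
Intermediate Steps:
G = -26
-2*20 + G/(-158 + B(-7)) = -2*20 - 26/(-158 + 1) = -40 - 26/(-157) = -40 - 26*(-1/157) = -40 + 26/157 = -6254/157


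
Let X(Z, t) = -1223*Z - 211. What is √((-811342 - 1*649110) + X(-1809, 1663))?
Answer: 8*√11746 ≈ 867.03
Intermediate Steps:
X(Z, t) = -211 - 1223*Z
√((-811342 - 1*649110) + X(-1809, 1663)) = √((-811342 - 1*649110) + (-211 - 1223*(-1809))) = √((-811342 - 649110) + (-211 + 2212407)) = √(-1460452 + 2212196) = √751744 = 8*√11746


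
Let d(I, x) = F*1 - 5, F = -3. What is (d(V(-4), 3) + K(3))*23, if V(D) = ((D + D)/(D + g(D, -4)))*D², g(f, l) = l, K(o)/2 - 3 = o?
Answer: 92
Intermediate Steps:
K(o) = 6 + 2*o
V(D) = 2*D³/(-4 + D) (V(D) = ((D + D)/(D - 4))*D² = ((2*D)/(-4 + D))*D² = (2*D/(-4 + D))*D² = 2*D³/(-4 + D))
d(I, x) = -8 (d(I, x) = -3*1 - 5 = -3 - 5 = -8)
(d(V(-4), 3) + K(3))*23 = (-8 + (6 + 2*3))*23 = (-8 + (6 + 6))*23 = (-8 + 12)*23 = 4*23 = 92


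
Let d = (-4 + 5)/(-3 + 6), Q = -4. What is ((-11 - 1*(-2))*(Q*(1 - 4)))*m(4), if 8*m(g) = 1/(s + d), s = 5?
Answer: -81/32 ≈ -2.5313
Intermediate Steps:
d = 1/3 ≈ 0.33333
m(g) = 3/128 (m(g) = 1/(8*(5 + 1/3)) = 1/(8*(16/3)) = (1/8)*(3/16) = 3/128)
((-11 - 1*(-2))*(Q*(1 - 4)))*m(4) = ((-11 - 1*(-2))*(-4*(1 - 4)))*(3/128) = ((-11 + 2)*(-4*(-3)))*(3/128) = -9*12*(3/128) = -108*3/128 = -81/32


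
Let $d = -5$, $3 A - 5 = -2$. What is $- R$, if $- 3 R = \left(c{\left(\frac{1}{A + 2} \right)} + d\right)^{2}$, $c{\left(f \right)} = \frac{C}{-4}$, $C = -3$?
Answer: $\frac{289}{48} \approx 6.0208$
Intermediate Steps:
$A = 1$ ($A = \frac{5}{3} + \frac{1}{3} \left(-2\right) = \frac{5}{3} - \frac{2}{3} = 1$)
$c{\left(f \right)} = \frac{3}{4}$ ($c{\left(f \right)} = - \frac{3}{-4} = \left(-3\right) \left(- \frac{1}{4}\right) = \frac{3}{4}$)
$R = - \frac{289}{48}$ ($R = - \frac{\left(\frac{3}{4} - 5\right)^{2}}{3} = - \frac{\left(- \frac{17}{4}\right)^{2}}{3} = \left(- \frac{1}{3}\right) \frac{289}{16} = - \frac{289}{48} \approx -6.0208$)
$- R = \left(-1\right) \left(- \frac{289}{48}\right) = \frac{289}{48}$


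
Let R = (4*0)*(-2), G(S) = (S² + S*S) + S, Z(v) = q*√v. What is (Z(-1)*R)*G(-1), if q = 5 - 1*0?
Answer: 0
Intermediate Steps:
q = 5 (q = 5 + 0 = 5)
Z(v) = 5*√v
G(S) = S + 2*S² (G(S) = (S² + S²) + S = 2*S² + S = S + 2*S²)
R = 0 (R = 0*(-2) = 0)
(Z(-1)*R)*G(-1) = ((5*√(-1))*0)*(-(1 + 2*(-1))) = ((5*I)*0)*(-(1 - 2)) = 0*(-1*(-1)) = 0*1 = 0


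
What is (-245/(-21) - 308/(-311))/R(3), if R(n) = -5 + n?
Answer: -11809/1866 ≈ -6.3285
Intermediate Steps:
(-245/(-21) - 308/(-311))/R(3) = (-245/(-21) - 308/(-311))/(-5 + 3) = (-245*(-1/21) - 308*(-1/311))/(-2) = (35/3 + 308/311)*(-1/2) = (11809/933)*(-1/2) = -11809/1866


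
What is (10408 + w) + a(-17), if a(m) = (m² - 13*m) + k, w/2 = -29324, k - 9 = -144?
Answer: -47865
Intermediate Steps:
k = -135 (k = 9 - 144 = -135)
w = -58648 (w = 2*(-29324) = -58648)
a(m) = -135 + m² - 13*m (a(m) = (m² - 13*m) - 135 = -135 + m² - 13*m)
(10408 + w) + a(-17) = (10408 - 58648) + (-135 + (-17)² - 13*(-17)) = -48240 + (-135 + 289 + 221) = -48240 + 375 = -47865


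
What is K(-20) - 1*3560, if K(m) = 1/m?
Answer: -71201/20 ≈ -3560.1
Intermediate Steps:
K(-20) - 1*3560 = 1/(-20) - 1*3560 = -1/20 - 3560 = -71201/20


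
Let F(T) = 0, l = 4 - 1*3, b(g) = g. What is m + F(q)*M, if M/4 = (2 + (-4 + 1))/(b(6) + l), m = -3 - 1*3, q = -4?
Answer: -6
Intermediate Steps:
l = 1 (l = 4 - 3 = 1)
m = -6 (m = -3 - 3 = -6)
M = -4/7 (M = 4*((2 + (-4 + 1))/(6 + 1)) = 4*((2 - 3)/7) = 4*(-1*⅐) = 4*(-⅐) = -4/7 ≈ -0.57143)
m + F(q)*M = -6 + 0*(-4/7) = -6 + 0 = -6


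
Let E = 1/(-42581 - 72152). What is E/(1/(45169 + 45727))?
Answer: -90896/114733 ≈ -0.79224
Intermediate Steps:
E = -1/114733 (E = 1/(-114733) = -1/114733 ≈ -8.7159e-6)
E/(1/(45169 + 45727)) = -1/(114733*(1/(45169 + 45727))) = -1/(114733*(1/90896)) = -1/(114733*1/90896) = -1/114733*90896 = -90896/114733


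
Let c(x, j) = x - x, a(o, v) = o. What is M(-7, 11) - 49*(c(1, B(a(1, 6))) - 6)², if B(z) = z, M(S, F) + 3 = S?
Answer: -1774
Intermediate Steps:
M(S, F) = -3 + S
c(x, j) = 0
M(-7, 11) - 49*(c(1, B(a(1, 6))) - 6)² = (-3 - 7) - 49*(0 - 6)² = -10 - 49*(-6)² = -10 - 49*36 = -10 - 1764 = -1774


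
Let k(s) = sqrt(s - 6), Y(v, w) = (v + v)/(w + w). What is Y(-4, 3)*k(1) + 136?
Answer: 136 - 4*I*sqrt(5)/3 ≈ 136.0 - 2.9814*I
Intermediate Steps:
Y(v, w) = v/w (Y(v, w) = (2*v)/((2*w)) = (2*v)*(1/(2*w)) = v/w)
k(s) = sqrt(-6 + s)
Y(-4, 3)*k(1) + 136 = (-4/3)*sqrt(-6 + 1) + 136 = (-4*1/3)*sqrt(-5) + 136 = -4*I*sqrt(5)/3 + 136 = 136 - 4*I*sqrt(5)/3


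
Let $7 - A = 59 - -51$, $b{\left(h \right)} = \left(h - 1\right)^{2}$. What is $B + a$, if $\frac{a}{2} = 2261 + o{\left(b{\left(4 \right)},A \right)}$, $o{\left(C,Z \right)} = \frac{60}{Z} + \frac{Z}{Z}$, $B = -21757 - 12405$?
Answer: $- \frac{3052834}{103} \approx -29639.0$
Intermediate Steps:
$b{\left(h \right)} = \left(-1 + h\right)^{2}$
$B = -34162$ ($B = -21757 - 12405 = -34162$)
$A = -103$ ($A = 7 - \left(59 - -51\right) = 7 - \left(59 + 51\right) = 7 - 110 = -103$)
$o{\left(C,Z \right)} = 1 + \frac{60}{Z}$ ($o{\left(C,Z \right)} = \frac{60}{Z} + 1 = 1 + \frac{60}{Z}$)
$a = \frac{465852}{103}$ ($a = 2 \left(2261 + \frac{60 - 103}{-103}\right) = 2 \left(2261 - - \frac{43}{103}\right) = 2 \left(2261 + \frac{43}{103}\right) = 2 \cdot \frac{232926}{103} = \frac{465852}{103} \approx 4522.8$)
$B + a = -34162 + \frac{465852}{103} = - \frac{3052834}{103}$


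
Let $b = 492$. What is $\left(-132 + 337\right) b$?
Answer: $100860$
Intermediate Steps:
$\left(-132 + 337\right) b = \left(-132 + 337\right) 492 = 205 \cdot 492 = 100860$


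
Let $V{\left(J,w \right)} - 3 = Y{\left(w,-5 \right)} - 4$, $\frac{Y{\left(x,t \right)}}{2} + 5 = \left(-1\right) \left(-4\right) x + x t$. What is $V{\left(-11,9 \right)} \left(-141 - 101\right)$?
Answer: $7018$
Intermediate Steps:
$Y{\left(x,t \right)} = -10 + 8 x + 2 t x$ ($Y{\left(x,t \right)} = -10 + 2 \left(\left(-1\right) \left(-4\right) x + x t\right) = -10 + 2 \left(4 x + t x\right) = -10 + \left(8 x + 2 t x\right) = -10 + 8 x + 2 t x$)
$V{\left(J,w \right)} = -11 - 2 w$ ($V{\left(J,w \right)} = 3 + \left(\left(-10 + 8 w + 2 \left(-5\right) w\right) - 4\right) = 3 - \left(14 + 2 w\right) = -11 - 2 w$)
$V{\left(-11,9 \right)} \left(-141 - 101\right) = \left(-11 - 18\right) \left(-141 - 101\right) = \left(-11 - 18\right) \left(-242\right) = \left(-29\right) \left(-242\right) = 7018$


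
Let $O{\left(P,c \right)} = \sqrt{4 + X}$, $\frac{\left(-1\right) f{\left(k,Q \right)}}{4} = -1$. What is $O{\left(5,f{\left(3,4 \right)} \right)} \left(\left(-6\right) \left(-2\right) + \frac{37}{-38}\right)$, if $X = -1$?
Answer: $\frac{419 \sqrt{3}}{38} \approx 19.098$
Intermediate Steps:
$f{\left(k,Q \right)} = 4$ ($f{\left(k,Q \right)} = \left(-4\right) \left(-1\right) = 4$)
$O{\left(P,c \right)} = \sqrt{3}$ ($O{\left(P,c \right)} = \sqrt{4 - 1} = \sqrt{3}$)
$O{\left(5,f{\left(3,4 \right)} \right)} \left(\left(-6\right) \left(-2\right) + \frac{37}{-38}\right) = \sqrt{3} \left(\left(-6\right) \left(-2\right) + \frac{37}{-38}\right) = \sqrt{3} \left(12 + 37 \left(- \frac{1}{38}\right)\right) = \sqrt{3} \left(12 - \frac{37}{38}\right) = \sqrt{3} \cdot \frac{419}{38} = \frac{419 \sqrt{3}}{38}$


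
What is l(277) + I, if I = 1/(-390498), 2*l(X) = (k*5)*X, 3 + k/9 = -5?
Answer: -19470230281/390498 ≈ -49860.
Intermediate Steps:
k = -72 (k = -27 + 9*(-5) = -27 - 45 = -72)
l(X) = -180*X (l(X) = ((-72*5)*X)/2 = (-360*X)/2 = -180*X)
I = -1/390498 ≈ -2.5608e-6
l(277) + I = -180*277 - 1/390498 = -49860 - 1/390498 = -19470230281/390498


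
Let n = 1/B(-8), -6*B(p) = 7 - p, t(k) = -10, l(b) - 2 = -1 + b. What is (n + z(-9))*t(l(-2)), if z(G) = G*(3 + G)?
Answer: -536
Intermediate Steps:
l(b) = 1 + b (l(b) = 2 + (-1 + b) = 1 + b)
B(p) = -7/6 + p/6 (B(p) = -(7 - p)/6 = -7/6 + p/6)
n = -⅖ (n = 1/(-7/6 + (⅙)*(-8)) = 1/(-7/6 - 4/3) = 1/(-5/2) = -⅖ ≈ -0.40000)
(n + z(-9))*t(l(-2)) = (-⅖ - 9*(3 - 9))*(-10) = (-⅖ - 9*(-6))*(-10) = (-⅖ + 54)*(-10) = (268/5)*(-10) = -536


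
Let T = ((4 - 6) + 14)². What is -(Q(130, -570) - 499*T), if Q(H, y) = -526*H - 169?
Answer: 140405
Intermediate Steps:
Q(H, y) = -169 - 526*H
T = 144 (T = (-2 + 14)² = 12² = 144)
-(Q(130, -570) - 499*T) = -((-169 - 526*130) - 499*144) = -((-169 - 68380) - 71856) = -(-68549 - 71856) = -1*(-140405) = 140405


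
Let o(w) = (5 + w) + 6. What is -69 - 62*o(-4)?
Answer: -503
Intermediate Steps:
o(w) = 11 + w
-69 - 62*o(-4) = -69 - 62*(11 - 4) = -69 - 62*7 = -69 - 434 = -503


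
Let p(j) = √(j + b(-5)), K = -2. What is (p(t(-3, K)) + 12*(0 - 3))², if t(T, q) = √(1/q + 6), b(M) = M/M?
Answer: (-72 + √2*√(2 + √22))²/4 ≈ 1167.7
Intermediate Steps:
b(M) = 1
t(T, q) = √(6 + 1/q)
p(j) = √(1 + j) (p(j) = √(j + 1) = √(1 + j))
(p(t(-3, K)) + 12*(0 - 3))² = (√(1 + √(6 + 1/(-2))) + 12*(0 - 3))² = (√(1 + √(6 - ½)) + 12*(-3))² = (√(1 + √(11/2)) - 36)² = (√(1 + √22/2) - 36)² = (-36 + √(1 + √22/2))²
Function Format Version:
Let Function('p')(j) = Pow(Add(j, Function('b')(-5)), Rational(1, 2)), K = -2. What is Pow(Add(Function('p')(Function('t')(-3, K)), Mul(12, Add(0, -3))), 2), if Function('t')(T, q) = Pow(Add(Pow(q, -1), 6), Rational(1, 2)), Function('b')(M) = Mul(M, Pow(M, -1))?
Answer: Mul(Rational(1, 4), Pow(Add(-72, Mul(Pow(2, Rational(1, 2)), Pow(Add(2, Pow(22, Rational(1, 2))), Rational(1, 2)))), 2)) ≈ 1167.7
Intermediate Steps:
Function('b')(M) = 1
Function('t')(T, q) = Pow(Add(6, Pow(q, -1)), Rational(1, 2))
Function('p')(j) = Pow(Add(1, j), Rational(1, 2)) (Function('p')(j) = Pow(Add(j, 1), Rational(1, 2)) = Pow(Add(1, j), Rational(1, 2)))
Pow(Add(Function('p')(Function('t')(-3, K)), Mul(12, Add(0, -3))), 2) = Pow(Add(Pow(Add(1, Pow(Add(6, Pow(-2, -1)), Rational(1, 2))), Rational(1, 2)), Mul(12, Add(0, -3))), 2) = Pow(Add(Pow(Add(1, Pow(Add(6, Rational(-1, 2)), Rational(1, 2))), Rational(1, 2)), Mul(12, -3)), 2) = Pow(Add(Pow(Add(1, Pow(Rational(11, 2), Rational(1, 2))), Rational(1, 2)), -36), 2) = Pow(Add(Pow(Add(1, Mul(Rational(1, 2), Pow(22, Rational(1, 2)))), Rational(1, 2)), -36), 2) = Pow(Add(-36, Pow(Add(1, Mul(Rational(1, 2), Pow(22, Rational(1, 2)))), Rational(1, 2))), 2)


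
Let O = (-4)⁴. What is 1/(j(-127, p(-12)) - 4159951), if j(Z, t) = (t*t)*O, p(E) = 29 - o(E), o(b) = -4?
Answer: -1/3881167 ≈ -2.5765e-7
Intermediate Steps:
O = 256
p(E) = 33 (p(E) = 29 - 1*(-4) = 29 + 4 = 33)
j(Z, t) = 256*t² (j(Z, t) = (t*t)*256 = t²*256 = 256*t²)
1/(j(-127, p(-12)) - 4159951) = 1/(256*33² - 4159951) = 1/(256*1089 - 4159951) = 1/(278784 - 4159951) = 1/(-3881167) = -1/3881167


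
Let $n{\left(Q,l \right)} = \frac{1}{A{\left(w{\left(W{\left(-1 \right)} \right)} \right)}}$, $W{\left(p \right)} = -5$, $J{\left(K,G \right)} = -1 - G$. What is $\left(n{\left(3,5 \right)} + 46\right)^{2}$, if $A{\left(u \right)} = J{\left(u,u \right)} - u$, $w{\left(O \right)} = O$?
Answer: $\frac{172225}{81} \approx 2126.2$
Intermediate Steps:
$A{\left(u \right)} = -1 - 2 u$ ($A{\left(u \right)} = \left(-1 - u\right) - u = -1 - 2 u$)
$n{\left(Q,l \right)} = \frac{1}{9}$ ($n{\left(Q,l \right)} = \frac{1}{-1 - -10} = \frac{1}{-1 + 10} = \frac{1}{9}$)
$\left(n{\left(3,5 \right)} + 46\right)^{2} = \left(\frac{1}{9} + 46\right)^{2} = \left(\frac{415}{9}\right)^{2} = \frac{172225}{81}$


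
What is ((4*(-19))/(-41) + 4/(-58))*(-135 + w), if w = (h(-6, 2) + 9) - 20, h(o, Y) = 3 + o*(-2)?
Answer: -277982/1189 ≈ -233.79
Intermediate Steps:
h(o, Y) = 3 - 2*o
w = 4 (w = ((3 - 2*(-6)) + 9) - 20 = ((3 + 12) + 9) - 20 = (15 + 9) - 20 = 24 - 20 = 4)
((4*(-19))/(-41) + 4/(-58))*(-135 + w) = ((4*(-19))/(-41) + 4/(-58))*(-135 + 4) = (-76*(-1/41) + 4*(-1/58))*(-131) = (76/41 - 2/29)*(-131) = (2122/1189)*(-131) = -277982/1189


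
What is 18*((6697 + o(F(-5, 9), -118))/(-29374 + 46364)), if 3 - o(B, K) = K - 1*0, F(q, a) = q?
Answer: 61362/8495 ≈ 7.2233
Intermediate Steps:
o(B, K) = 3 - K (o(B, K) = 3 - (K - 1*0) = 3 - (K + 0) = 3 - K)
18*((6697 + o(F(-5, 9), -118))/(-29374 + 46364)) = 18*((6697 + (3 - 1*(-118)))/(-29374 + 46364)) = 18*((6697 + (3 + 118))/16990) = 18*((6697 + 121)*(1/16990)) = 18*(6818*(1/16990)) = 18*(3409/8495) = 61362/8495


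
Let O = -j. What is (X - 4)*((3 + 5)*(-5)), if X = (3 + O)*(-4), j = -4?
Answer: 1280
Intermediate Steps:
O = 4 (O = -1*(-4) = 4)
X = -28 (X = (3 + 4)*(-4) = 7*(-4) = -28)
(X - 4)*((3 + 5)*(-5)) = (-28 - 4)*((3 + 5)*(-5)) = -256*(-5) = -32*(-40) = 1280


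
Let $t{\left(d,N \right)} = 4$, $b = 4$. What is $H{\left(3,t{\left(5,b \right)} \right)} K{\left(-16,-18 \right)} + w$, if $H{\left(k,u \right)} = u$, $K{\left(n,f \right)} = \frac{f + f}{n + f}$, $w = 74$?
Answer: $\frac{1330}{17} \approx 78.235$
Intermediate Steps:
$K{\left(n,f \right)} = \frac{2 f}{f + n}$
$H{\left(3,t{\left(5,b \right)} \right)} K{\left(-16,-18 \right)} + w = 4 \cdot 2 \left(-18\right) \frac{1}{-18 - 16} + 74 = 4 \cdot 2 \left(-18\right) \frac{1}{-34} + 74 = 4 \cdot 2 \left(-18\right) \left(- \frac{1}{34}\right) + 74 = 4 \cdot \frac{18}{17} + 74 = \frac{72}{17} + 74 = \frac{1330}{17}$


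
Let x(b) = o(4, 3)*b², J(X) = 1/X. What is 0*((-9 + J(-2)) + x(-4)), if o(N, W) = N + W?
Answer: 0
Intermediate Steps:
J(X) = 1/X
x(b) = 7*b² (x(b) = (4 + 3)*b² = 7*b²)
0*((-9 + J(-2)) + x(-4)) = 0*((-9 + 1/(-2)) + 7*(-4)²) = 0*((-9 - ½) + 7*16) = 0*(-19/2 + 112) = 0*(205/2) = 0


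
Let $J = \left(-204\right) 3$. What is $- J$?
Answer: $612$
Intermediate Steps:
$J = -612$
$- J = \left(-1\right) \left(-612\right) = 612$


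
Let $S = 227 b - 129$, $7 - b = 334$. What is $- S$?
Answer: $74358$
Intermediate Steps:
$b = -327$ ($b = 7 - 334 = -327$)
$S = -74358$ ($S = 227 \left(-327\right) - 129 = -74229 - 129 = -74358$)
$- S = \left(-1\right) \left(-74358\right) = 74358$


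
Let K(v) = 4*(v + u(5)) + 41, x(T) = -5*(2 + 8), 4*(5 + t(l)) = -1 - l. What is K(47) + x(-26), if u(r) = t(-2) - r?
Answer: 140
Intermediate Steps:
t(l) = -21/4 - l/4 (t(l) = -5 + (-1 - l)/4 = -5 + (-¼ - l/4) = -21/4 - l/4)
u(r) = -19/4 - r (u(r) = (-21/4 - ¼*(-2)) - r = (-21/4 + ½) - r = -19/4 - r)
x(T) = -50 (x(T) = -5*10 = -50)
K(v) = 2 + 4*v (K(v) = 4*(v + (-19/4 - 1*5)) + 41 = 4*(v + (-19/4 - 5)) + 41 = 4*(v - 39/4) + 41 = 4*(-39/4 + v) + 41 = (-39 + 4*v) + 41 = 2 + 4*v)
K(47) + x(-26) = (2 + 4*47) - 50 = (2 + 188) - 50 = 190 - 50 = 140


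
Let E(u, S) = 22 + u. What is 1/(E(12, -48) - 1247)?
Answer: -1/1213 ≈ -0.00082440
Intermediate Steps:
1/(E(12, -48) - 1247) = 1/((22 + 12) - 1247) = 1/(34 - 1247) = 1/(-1213) = -1/1213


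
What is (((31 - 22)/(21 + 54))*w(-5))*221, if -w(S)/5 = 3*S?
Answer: 1989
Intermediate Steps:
w(S) = -15*S
(((31 - 22)/(21 + 54))*w(-5))*221 = (((31 - 22)/(21 + 54))*(-15*(-5)))*221 = ((9/75)*75)*221 = ((9*(1/75))*75)*221 = ((3/25)*75)*221 = 9*221 = 1989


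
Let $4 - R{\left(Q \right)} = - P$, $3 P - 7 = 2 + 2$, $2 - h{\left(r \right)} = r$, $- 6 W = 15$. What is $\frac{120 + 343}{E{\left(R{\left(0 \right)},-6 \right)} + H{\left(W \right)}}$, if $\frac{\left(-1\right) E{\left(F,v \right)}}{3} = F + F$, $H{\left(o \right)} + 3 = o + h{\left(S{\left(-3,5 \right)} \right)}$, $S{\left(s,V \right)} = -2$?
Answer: $- \frac{926}{95} \approx -9.7474$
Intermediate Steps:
$W = - \frac{5}{2}$ ($W = \left(- \frac{1}{6}\right) 15 = - \frac{5}{2} \approx -2.5$)
$h{\left(r \right)} = 2 - r$
$P = \frac{11}{3}$ ($P = \frac{7}{3} + \frac{2 + 2}{3} = \frac{7}{3} + \frac{1}{3} \cdot 4 = \frac{7}{3} + \frac{4}{3} = \frac{11}{3} \approx 3.6667$)
$R{\left(Q \right)} = \frac{23}{3}$ ($R{\left(Q \right)} = 4 - \left(-1\right) \frac{11}{3} = 4 - - \frac{11}{3} = 4 + \frac{11}{3} = \frac{23}{3}$)
$H{\left(o \right)} = 1 + o$ ($H{\left(o \right)} = -3 + \left(o + \left(2 - -2\right)\right) = -3 + \left(o + \left(2 + 2\right)\right) = -3 + \left(o + 4\right) = -3 + \left(4 + o\right) = 1 + o$)
$E{\left(F,v \right)} = - 6 F$ ($E{\left(F,v \right)} = - 3 \left(F + F\right) = - 3 \cdot 2 F = - 6 F$)
$\frac{120 + 343}{E{\left(R{\left(0 \right)},-6 \right)} + H{\left(W \right)}} = \frac{120 + 343}{\left(-6\right) \frac{23}{3} + \left(1 - \frac{5}{2}\right)} = \frac{463}{-46 - \frac{3}{2}} = \frac{463}{- \frac{95}{2}} = 463 \left(- \frac{2}{95}\right) = - \frac{926}{95}$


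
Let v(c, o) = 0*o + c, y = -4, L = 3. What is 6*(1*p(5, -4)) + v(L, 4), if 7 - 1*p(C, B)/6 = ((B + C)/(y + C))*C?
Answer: 75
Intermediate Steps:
p(C, B) = 42 - 6*C*(B + C)/(-4 + C) (p(C, B) = 42 - 6*(B + C)/(-4 + C)*C = 42 - 6*C*(B + C)/(-4 + C))
v(c, o) = c (v(c, o) = 0 + c = c)
6*(1*p(5, -4)) + v(L, 4) = 6*(1*(6*(-28 - 1*5**2 + 7*5 - 1*(-4)*5)/(-4 + 5))) + 3 = 6*(1*(6*(-28 - 1*25 + 35 + 20)/1)) + 3 = 6*(1*(6*1*(-28 - 25 + 35 + 20))) + 3 = 6*(1*(6*1*2)) + 3 = 6*(1*12) + 3 = 6*12 + 3 = 72 + 3 = 75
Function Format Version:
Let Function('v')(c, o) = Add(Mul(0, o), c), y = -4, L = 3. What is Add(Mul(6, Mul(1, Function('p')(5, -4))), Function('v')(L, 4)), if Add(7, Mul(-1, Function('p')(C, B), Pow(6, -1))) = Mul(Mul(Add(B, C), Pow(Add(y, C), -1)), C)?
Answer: 75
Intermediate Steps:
Function('p')(C, B) = Add(42, Mul(-6, C, Pow(Add(-4, C), -1), Add(B, C))) (Function('p')(C, B) = Add(42, Mul(-6, Mul(Mul(Add(B, C), Pow(Add(-4, C), -1)), C))) = Add(42, Mul(-6, Mul(Mul(Pow(Add(-4, C), -1), Add(B, C)), C))) = Add(42, Mul(-6, Mul(C, Pow(Add(-4, C), -1), Add(B, C)))) = Add(42, Mul(-6, C, Pow(Add(-4, C), -1), Add(B, C))))
Function('v')(c, o) = c (Function('v')(c, o) = Add(0, c) = c)
Add(Mul(6, Mul(1, Function('p')(5, -4))), Function('v')(L, 4)) = Add(Mul(6, Mul(1, Mul(6, Pow(Add(-4, 5), -1), Add(-28, Mul(-1, Pow(5, 2)), Mul(7, 5), Mul(-1, -4, 5))))), 3) = Add(Mul(6, Mul(1, Mul(6, Pow(1, -1), Add(-28, Mul(-1, 25), 35, 20)))), 3) = Add(Mul(6, Mul(1, Mul(6, 1, Add(-28, -25, 35, 20)))), 3) = Add(Mul(6, Mul(1, Mul(6, 1, 2))), 3) = Add(Mul(6, Mul(1, 12)), 3) = Add(Mul(6, 12), 3) = Add(72, 3) = 75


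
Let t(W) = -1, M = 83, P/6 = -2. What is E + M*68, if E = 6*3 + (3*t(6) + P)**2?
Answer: 5887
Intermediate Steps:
P = -12 (P = 6*(-2) = -12)
E = 243 (E = 6*3 + (3*(-1) - 12)**2 = 18 + (-3 - 12)**2 = 18 + (-15)**2 = 18 + 225 = 243)
E + M*68 = 243 + 83*68 = 243 + 5644 = 5887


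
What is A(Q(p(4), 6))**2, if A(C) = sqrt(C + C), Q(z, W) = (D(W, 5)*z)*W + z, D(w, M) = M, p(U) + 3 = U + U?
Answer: 310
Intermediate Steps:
p(U) = -3 + 2*U (p(U) = -3 + (U + U) = -3 + 2*U)
Q(z, W) = z + 5*W*z (Q(z, W) = (5*z)*W + z = 5*W*z + z = z + 5*W*z)
A(C) = sqrt(2)*sqrt(C) (A(C) = sqrt(2*C) = sqrt(2)*sqrt(C))
A(Q(p(4), 6))**2 = (sqrt(2)*sqrt((-3 + 2*4)*(1 + 5*6)))**2 = (sqrt(2)*sqrt((-3 + 8)*(1 + 30)))**2 = (sqrt(2)*sqrt(5*31))**2 = (sqrt(2)*sqrt(155))**2 = (sqrt(310))**2 = 310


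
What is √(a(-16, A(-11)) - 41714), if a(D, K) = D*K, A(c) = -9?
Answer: I*√41570 ≈ 203.89*I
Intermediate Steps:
√(a(-16, A(-11)) - 41714) = √(-16*(-9) - 41714) = √(144 - 41714) = √(-41570) = I*√41570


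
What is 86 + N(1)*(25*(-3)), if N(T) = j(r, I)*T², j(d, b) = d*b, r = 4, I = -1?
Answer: 386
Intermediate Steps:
j(d, b) = b*d
N(T) = -4*T² (N(T) = (-1*4)*T² = -4*T²)
86 + N(1)*(25*(-3)) = 86 + (-4*1²)*(25*(-3)) = 86 - 4*1*(-75) = 86 - 4*(-75) = 86 + 300 = 386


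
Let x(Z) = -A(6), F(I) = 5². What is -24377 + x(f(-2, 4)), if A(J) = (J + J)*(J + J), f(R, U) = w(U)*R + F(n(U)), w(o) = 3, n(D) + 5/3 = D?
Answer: -24521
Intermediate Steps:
n(D) = -5/3 + D
F(I) = 25
f(R, U) = 25 + 3*R (f(R, U) = 3*R + 25 = 25 + 3*R)
A(J) = 4*J² (A(J) = (2*J)*(2*J) = 4*J²)
x(Z) = -144 (x(Z) = -4*6² = -4*36 = -1*144 = -144)
-24377 + x(f(-2, 4)) = -24377 - 144 = -24521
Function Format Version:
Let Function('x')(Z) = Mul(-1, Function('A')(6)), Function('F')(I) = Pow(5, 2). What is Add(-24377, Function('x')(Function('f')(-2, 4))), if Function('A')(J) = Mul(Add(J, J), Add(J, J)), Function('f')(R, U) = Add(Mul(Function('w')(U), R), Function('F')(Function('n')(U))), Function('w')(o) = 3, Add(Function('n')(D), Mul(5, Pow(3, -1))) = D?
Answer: -24521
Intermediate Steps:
Function('n')(D) = Add(Rational(-5, 3), D)
Function('F')(I) = 25
Function('f')(R, U) = Add(25, Mul(3, R)) (Function('f')(R, U) = Add(Mul(3, R), 25) = Add(25, Mul(3, R)))
Function('A')(J) = Mul(4, Pow(J, 2)) (Function('A')(J) = Mul(Mul(2, J), Mul(2, J)) = Mul(4, Pow(J, 2)))
Function('x')(Z) = -144 (Function('x')(Z) = Mul(-1, Mul(4, Pow(6, 2))) = Mul(-1, Mul(4, 36)) = Mul(-1, 144) = -144)
Add(-24377, Function('x')(Function('f')(-2, 4))) = Add(-24377, -144) = -24521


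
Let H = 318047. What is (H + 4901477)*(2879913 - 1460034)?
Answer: 7411092517596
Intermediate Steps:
(H + 4901477)*(2879913 - 1460034) = (318047 + 4901477)*(2879913 - 1460034) = 5219524*1419879 = 7411092517596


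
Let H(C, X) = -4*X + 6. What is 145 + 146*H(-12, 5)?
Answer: -1899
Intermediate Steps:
H(C, X) = 6 - 4*X
145 + 146*H(-12, 5) = 145 + 146*(6 - 4*5) = 145 + 146*(6 - 20) = 145 + 146*(-14) = 145 - 2044 = -1899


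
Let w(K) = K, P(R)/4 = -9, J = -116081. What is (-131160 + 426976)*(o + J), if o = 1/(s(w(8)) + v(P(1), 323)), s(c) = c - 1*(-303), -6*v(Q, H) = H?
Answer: -52984484404232/1543 ≈ -3.4339e+10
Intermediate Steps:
P(R) = -36 (P(R) = 4*(-9) = -36)
v(Q, H) = -H/6
s(c) = 303 + c (s(c) = c + 303 = 303 + c)
o = 6/1543 (o = 1/((303 + 8) - ⅙*323) = 1/(311 - 323/6) = 1/(1543/6) = 6/1543 ≈ 0.0038885)
(-131160 + 426976)*(o + J) = (-131160 + 426976)*(6/1543 - 116081) = 295816*(-179112977/1543) = -52984484404232/1543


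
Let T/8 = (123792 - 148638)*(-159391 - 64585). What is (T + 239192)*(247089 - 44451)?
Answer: 9021342595004880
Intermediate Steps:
T = 44519261568 (T = 8*((123792 - 148638)*(-159391 - 64585)) = 8*(-24846*(-223976)) = 8*5564907696 = 44519261568)
(T + 239192)*(247089 - 44451) = (44519261568 + 239192)*(247089 - 44451) = 44519500760*202638 = 9021342595004880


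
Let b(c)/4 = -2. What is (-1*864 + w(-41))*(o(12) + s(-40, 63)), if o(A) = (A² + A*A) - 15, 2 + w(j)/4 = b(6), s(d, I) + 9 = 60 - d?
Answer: -329056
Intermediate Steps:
b(c) = -8 (b(c) = 4*(-2) = -8)
s(d, I) = 51 - d (s(d, I) = -9 + (60 - d) = 51 - d)
w(j) = -40 (w(j) = -8 + 4*(-8) = -8 - 32 = -40)
o(A) = -15 + 2*A² (o(A) = (A² + A²) - 15 = 2*A² - 15 = -15 + 2*A²)
(-1*864 + w(-41))*(o(12) + s(-40, 63)) = (-1*864 - 40)*((-15 + 2*12²) + (51 - 1*(-40))) = (-864 - 40)*((-15 + 2*144) + (51 + 40)) = -904*((-15 + 288) + 91) = -904*(273 + 91) = -904*364 = -329056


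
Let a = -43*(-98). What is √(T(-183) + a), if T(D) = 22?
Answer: 2*√1059 ≈ 65.085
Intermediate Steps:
a = 4214
√(T(-183) + a) = √(22 + 4214) = √4236 = 2*√1059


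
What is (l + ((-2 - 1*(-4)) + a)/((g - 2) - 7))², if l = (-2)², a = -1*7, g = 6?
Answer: 289/9 ≈ 32.111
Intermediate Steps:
a = -7
l = 4
(l + ((-2 - 1*(-4)) + a)/((g - 2) - 7))² = (4 + ((-2 - 1*(-4)) - 7)/((6 - 2) - 7))² = (4 + ((-2 + 4) - 7)/(4 - 7))² = (4 + (2 - 7)/(-3))² = (4 - 5*(-⅓))² = (4 + 5/3)² = (17/3)² = 289/9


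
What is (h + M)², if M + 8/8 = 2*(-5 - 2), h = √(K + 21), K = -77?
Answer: 169 - 60*I*√14 ≈ 169.0 - 224.5*I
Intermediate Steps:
h = 2*I*√14 (h = √(-77 + 21) = √(-56) = 2*I*√14 ≈ 7.4833*I)
M = -15 (M = -1 + 2*(-5 - 2) = -1 + 2*(-7) = -1 - 14 = -15)
(h + M)² = (2*I*√14 - 15)² = (-15 + 2*I*√14)²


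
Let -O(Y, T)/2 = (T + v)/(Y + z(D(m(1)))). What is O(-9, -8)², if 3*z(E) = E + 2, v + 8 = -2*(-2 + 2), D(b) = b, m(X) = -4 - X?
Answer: 256/25 ≈ 10.240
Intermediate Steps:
v = -8 (v = -8 - 2*(-2 + 2) = -8 - 2*0 = -8 + 0 = -8)
z(E) = ⅔ + E/3 (z(E) = (E + 2)/3 = (2 + E)/3 = ⅔ + E/3)
O(Y, T) = -2*(-8 + T)/(-1 + Y) (O(Y, T) = -2*(T - 8)/(Y + (⅔ + (-4 - 1*1)/3)) = -2*(-8 + T)/(Y + (⅔ + (-4 - 1)/3)) = -2*(-8 + T)/(Y + (⅔ + (⅓)*(-5))) = -2*(-8 + T)/(Y + (⅔ - 5/3)) = -2*(-8 + T)/(Y - 1) = -2*(-8 + T)/(-1 + Y))
O(-9, -8)² = (2*(8 - 1*(-8))/(-1 - 9))² = (2*(8 + 8)/(-10))² = (2*(-⅒)*16)² = (-16/5)² = 256/25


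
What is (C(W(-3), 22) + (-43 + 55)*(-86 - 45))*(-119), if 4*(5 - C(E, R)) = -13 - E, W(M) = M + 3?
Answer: 744345/4 ≈ 1.8609e+5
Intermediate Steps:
W(M) = 3 + M
C(E, R) = 33/4 + E/4 (C(E, R) = 5 - (-13 - E)/4 = 5 + (13/4 + E/4) = 33/4 + E/4)
(C(W(-3), 22) + (-43 + 55)*(-86 - 45))*(-119) = ((33/4 + (3 - 3)/4) + (-43 + 55)*(-86 - 45))*(-119) = ((33/4 + (¼)*0) + 12*(-131))*(-119) = ((33/4 + 0) - 1572)*(-119) = (33/4 - 1572)*(-119) = -6255/4*(-119) = 744345/4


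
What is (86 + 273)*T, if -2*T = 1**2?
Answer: -359/2 ≈ -179.50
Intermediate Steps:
T = -1/2 (T = -1/2*1**2 = -1/2*1 = -1/2 ≈ -0.50000)
(86 + 273)*T = (86 + 273)*(-1/2) = 359*(-1/2) = -359/2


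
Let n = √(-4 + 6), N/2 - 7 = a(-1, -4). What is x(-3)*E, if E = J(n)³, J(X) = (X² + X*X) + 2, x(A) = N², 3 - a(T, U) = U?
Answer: 169344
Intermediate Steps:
a(T, U) = 3 - U
N = 28 (N = 14 + 2*(3 - 1*(-4)) = 14 + 2*(3 + 4) = 14 + 2*7 = 14 + 14 = 28)
n = √2 ≈ 1.4142
x(A) = 784 (x(A) = 28² = 784)
J(X) = 2 + 2*X² (J(X) = (X² + X²) + 2 = 2*X² + 2 = 2 + 2*X²)
E = 216 (E = (2 + 2*(√2)²)³ = (2 + 2*2)³ = (2 + 4)³ = 6³ = 216)
x(-3)*E = 784*216 = 169344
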